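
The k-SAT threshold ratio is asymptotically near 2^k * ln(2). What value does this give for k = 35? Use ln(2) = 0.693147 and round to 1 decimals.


Using the asymptotic formula: threshold ~ 2^k * ln(2).
2^35 = 34359738368.
34359738368 * 0.693147 = 23816349570.6.

23816349570.6


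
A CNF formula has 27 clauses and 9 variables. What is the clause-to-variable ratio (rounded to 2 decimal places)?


Clause-to-variable ratio = clauses / variables.
27 / 9 = 3.0.

3.0


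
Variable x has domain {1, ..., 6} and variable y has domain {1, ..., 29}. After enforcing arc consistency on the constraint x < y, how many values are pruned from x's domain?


For the constraint x < y, x needs a supporting value in y's domain.
x can be at most 28 (one less than y's maximum).
Valid x values from domain: 6 out of 6.
Pruned = 6 - 6 = 0.

0


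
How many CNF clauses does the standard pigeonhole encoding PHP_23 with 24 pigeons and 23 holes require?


The PHP encoding has two parts:
1) At-least-one-hole clauses: 24 (one per pigeon, each with 23 literals).
2) At-most-one-pigeon-per-hole clauses: 23 holes * C(24,2) = 23 * 276 = 6348.
Total clauses = 24 + 6348 = 6372.

6372


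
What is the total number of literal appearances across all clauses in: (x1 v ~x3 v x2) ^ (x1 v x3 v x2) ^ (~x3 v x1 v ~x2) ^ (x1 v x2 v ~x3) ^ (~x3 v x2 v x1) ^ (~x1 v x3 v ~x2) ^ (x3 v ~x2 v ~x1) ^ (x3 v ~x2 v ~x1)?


Clause lengths: 3, 3, 3, 3, 3, 3, 3, 3.
Sum = 3 + 3 + 3 + 3 + 3 + 3 + 3 + 3 = 24.

24


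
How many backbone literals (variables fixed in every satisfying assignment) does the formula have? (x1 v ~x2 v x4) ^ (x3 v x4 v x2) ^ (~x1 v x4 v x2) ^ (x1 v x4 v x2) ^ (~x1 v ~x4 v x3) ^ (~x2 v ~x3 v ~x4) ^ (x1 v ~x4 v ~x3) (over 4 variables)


Find all satisfying assignments: 5 model(s).
Check which variables have the same value in every model.
No variable is fixed across all models.
Backbone size = 0.

0


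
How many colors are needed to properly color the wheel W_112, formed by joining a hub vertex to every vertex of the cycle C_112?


W_112 consists of the cycle C_112 together with a hub vertex adjacent to every cycle vertex.
The cycle C_112 needs 2 colors (even cycle -> 2).
The hub is adjacent to every cycle vertex, so it must receive a new color distinct from all of them.
Chromatic number = 2 + 1 = 3.

3


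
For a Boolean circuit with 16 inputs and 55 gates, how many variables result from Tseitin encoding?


The Tseitin transformation introduces one auxiliary variable per gate.
Total variables = inputs + gates = 16 + 55 = 71.

71


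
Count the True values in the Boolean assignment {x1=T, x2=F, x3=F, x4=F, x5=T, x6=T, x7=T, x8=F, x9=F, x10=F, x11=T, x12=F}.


The weight is the number of variables assigned True.
True variables: x1, x5, x6, x7, x11.
Weight = 5.

5


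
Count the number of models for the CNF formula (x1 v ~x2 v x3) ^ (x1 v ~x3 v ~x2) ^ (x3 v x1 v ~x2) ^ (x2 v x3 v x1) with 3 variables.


Enumerate all 8 truth assignments over 3 variables.
Test each against every clause.
Satisfying assignments found: 5.

5


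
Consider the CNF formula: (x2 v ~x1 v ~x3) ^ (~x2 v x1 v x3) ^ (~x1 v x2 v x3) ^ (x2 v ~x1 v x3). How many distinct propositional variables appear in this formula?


Identify each distinct variable in the formula.
Variables found: x1, x2, x3.
Total distinct variables = 3.

3


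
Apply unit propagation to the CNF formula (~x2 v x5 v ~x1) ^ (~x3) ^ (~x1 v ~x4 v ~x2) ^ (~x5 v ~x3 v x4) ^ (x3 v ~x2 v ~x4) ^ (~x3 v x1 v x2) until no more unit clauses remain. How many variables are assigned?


Unit propagation repeatedly assigns the literal in any unit clause, then simplifies.
Assignments in order: x3 = F.
No further unit clauses remain.
Total variables assigned = 1.

1


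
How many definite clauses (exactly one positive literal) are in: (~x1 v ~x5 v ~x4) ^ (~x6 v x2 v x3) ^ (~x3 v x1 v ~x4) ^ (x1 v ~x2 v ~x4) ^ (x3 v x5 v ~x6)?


A definite clause has exactly one positive literal.
Clause 1: 0 positive -> not definite
Clause 2: 2 positive -> not definite
Clause 3: 1 positive -> definite
Clause 4: 1 positive -> definite
Clause 5: 2 positive -> not definite
Definite clause count = 2.

2


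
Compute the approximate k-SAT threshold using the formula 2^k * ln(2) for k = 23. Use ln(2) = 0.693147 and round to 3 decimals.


Using the asymptotic formula: threshold ~ 2^k * ln(2).
2^23 = 8388608.
8388608 * 0.693147 = 5814538.469.

5814538.469


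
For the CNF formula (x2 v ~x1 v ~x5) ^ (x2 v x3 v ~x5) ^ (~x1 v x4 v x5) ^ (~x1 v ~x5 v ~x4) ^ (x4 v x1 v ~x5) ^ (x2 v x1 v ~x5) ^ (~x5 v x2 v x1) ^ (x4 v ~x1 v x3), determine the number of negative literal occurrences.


Scan each clause for negated literals.
Clause 1: 2 negative; Clause 2: 1 negative; Clause 3: 1 negative; Clause 4: 3 negative; Clause 5: 1 negative; Clause 6: 1 negative; Clause 7: 1 negative; Clause 8: 1 negative.
Total negative literal occurrences = 11.

11


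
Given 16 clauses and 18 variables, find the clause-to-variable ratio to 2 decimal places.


Clause-to-variable ratio = clauses / variables.
16 / 18 = 0.89.

0.89


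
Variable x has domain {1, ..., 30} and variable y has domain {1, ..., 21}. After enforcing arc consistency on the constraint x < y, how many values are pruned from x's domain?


For the constraint x < y, x needs a supporting value in y's domain.
x can be at most 20 (one less than y's maximum).
Valid x values from domain: 20 out of 30.
Pruned = 30 - 20 = 10.

10


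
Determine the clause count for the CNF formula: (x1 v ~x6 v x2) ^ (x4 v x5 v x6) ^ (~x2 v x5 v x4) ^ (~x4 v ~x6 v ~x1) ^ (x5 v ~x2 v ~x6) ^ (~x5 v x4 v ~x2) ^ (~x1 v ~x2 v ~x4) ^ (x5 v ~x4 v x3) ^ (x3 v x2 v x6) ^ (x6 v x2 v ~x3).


Each group enclosed in parentheses joined by ^ is one clause.
Counting the conjuncts: 10 clauses.

10


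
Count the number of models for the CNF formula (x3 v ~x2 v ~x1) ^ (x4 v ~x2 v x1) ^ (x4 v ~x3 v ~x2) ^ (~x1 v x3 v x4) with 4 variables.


Enumerate all 16 truth assignments over 4 variables.
Test each against every clause.
Satisfying assignments found: 10.

10


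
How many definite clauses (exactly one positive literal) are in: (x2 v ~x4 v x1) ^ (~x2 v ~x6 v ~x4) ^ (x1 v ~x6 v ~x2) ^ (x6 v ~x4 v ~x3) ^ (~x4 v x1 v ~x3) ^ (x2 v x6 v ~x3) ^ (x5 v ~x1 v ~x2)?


A definite clause has exactly one positive literal.
Clause 1: 2 positive -> not definite
Clause 2: 0 positive -> not definite
Clause 3: 1 positive -> definite
Clause 4: 1 positive -> definite
Clause 5: 1 positive -> definite
Clause 6: 2 positive -> not definite
Clause 7: 1 positive -> definite
Definite clause count = 4.

4


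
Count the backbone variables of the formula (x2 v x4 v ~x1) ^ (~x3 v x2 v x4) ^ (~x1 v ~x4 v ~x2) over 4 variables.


Find all satisfying assignments: 11 model(s).
Check which variables have the same value in every model.
No variable is fixed across all models.
Backbone size = 0.

0


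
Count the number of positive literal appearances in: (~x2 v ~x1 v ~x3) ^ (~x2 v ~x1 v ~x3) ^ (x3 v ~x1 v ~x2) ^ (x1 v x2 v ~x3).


Scan each clause for unnegated literals.
Clause 1: 0 positive; Clause 2: 0 positive; Clause 3: 1 positive; Clause 4: 2 positive.
Total positive literal occurrences = 3.

3


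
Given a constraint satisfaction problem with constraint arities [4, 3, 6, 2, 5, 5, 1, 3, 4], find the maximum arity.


The arities are: 4, 3, 6, 2, 5, 5, 1, 3, 4.
Scan for the maximum value.
Maximum arity = 6.

6


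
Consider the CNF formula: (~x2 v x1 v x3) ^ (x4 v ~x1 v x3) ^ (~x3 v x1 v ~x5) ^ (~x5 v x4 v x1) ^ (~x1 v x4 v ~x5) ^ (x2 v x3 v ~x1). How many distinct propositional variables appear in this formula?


Identify each distinct variable in the formula.
Variables found: x1, x2, x3, x4, x5.
Total distinct variables = 5.

5


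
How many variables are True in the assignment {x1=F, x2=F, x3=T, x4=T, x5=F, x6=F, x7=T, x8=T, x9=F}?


The weight is the number of variables assigned True.
True variables: x3, x4, x7, x8.
Weight = 4.

4


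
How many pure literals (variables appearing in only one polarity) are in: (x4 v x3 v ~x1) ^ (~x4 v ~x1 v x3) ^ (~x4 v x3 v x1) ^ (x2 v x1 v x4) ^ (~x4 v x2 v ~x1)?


A pure literal appears in only one polarity across all clauses.
Pure literals: x2 (positive only), x3 (positive only).
Count = 2.

2


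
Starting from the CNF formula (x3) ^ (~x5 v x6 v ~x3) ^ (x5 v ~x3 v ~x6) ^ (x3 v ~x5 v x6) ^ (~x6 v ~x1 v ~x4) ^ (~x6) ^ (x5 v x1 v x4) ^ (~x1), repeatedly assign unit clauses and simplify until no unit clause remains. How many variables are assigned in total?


Unit propagation repeatedly assigns the literal in any unit clause, then simplifies.
Assignments in order: x3 = T, x6 = F, x5 = F, x1 = F, x4 = T.
No further unit clauses remain.
Total variables assigned = 5.

5


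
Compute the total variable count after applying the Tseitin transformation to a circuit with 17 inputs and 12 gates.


The Tseitin transformation introduces one auxiliary variable per gate.
Total variables = inputs + gates = 17 + 12 = 29.

29


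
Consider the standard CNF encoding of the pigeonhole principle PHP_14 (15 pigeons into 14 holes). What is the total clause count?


The PHP encoding has two parts:
1) At-least-one-hole clauses: 15 (one per pigeon, each with 14 literals).
2) At-most-one-pigeon-per-hole clauses: 14 holes * C(15,2) = 14 * 105 = 1470.
Total clauses = 15 + 1470 = 1485.

1485


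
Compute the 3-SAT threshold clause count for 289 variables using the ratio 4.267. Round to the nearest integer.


The 3-SAT phase transition occurs at approximately 4.267 clauses per variable.
m = 4.267 * 289 = 1233.163.
Rounded to nearest integer: 1233.

1233


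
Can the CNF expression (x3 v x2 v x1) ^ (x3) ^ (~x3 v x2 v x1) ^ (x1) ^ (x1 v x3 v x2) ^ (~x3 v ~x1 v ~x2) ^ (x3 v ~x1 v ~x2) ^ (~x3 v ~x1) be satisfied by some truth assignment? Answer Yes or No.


Check all 8 possible truth assignments.
Number of satisfying assignments found: 0.
The formula is unsatisfiable.

No


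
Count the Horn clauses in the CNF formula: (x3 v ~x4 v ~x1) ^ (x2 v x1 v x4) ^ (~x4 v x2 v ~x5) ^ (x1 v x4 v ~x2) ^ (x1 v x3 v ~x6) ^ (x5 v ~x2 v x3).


A Horn clause has at most one positive literal.
Clause 1: 1 positive lit(s) -> Horn
Clause 2: 3 positive lit(s) -> not Horn
Clause 3: 1 positive lit(s) -> Horn
Clause 4: 2 positive lit(s) -> not Horn
Clause 5: 2 positive lit(s) -> not Horn
Clause 6: 2 positive lit(s) -> not Horn
Total Horn clauses = 2.

2


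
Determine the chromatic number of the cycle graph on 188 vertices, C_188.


A cycle on an even number of vertices is bipartite: alternate two colors around the cycle.
Since 188 is even, two colors suffice, and at least two are needed because the graph has edges.
Chromatic number = 2.

2


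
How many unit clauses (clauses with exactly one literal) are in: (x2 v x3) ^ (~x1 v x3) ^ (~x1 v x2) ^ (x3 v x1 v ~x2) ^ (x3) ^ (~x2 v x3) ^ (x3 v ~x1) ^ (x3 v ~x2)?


A unit clause contains exactly one literal.
Unit clauses found: (x3).
Count = 1.

1


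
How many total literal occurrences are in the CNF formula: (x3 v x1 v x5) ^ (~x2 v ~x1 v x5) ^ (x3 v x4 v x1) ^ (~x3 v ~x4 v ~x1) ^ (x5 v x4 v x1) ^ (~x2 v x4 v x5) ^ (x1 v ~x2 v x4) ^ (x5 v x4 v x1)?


Clause lengths: 3, 3, 3, 3, 3, 3, 3, 3.
Sum = 3 + 3 + 3 + 3 + 3 + 3 + 3 + 3 = 24.

24


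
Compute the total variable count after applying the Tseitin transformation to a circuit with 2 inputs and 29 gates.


The Tseitin transformation introduces one auxiliary variable per gate.
Total variables = inputs + gates = 2 + 29 = 31.

31


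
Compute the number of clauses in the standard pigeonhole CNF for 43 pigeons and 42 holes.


The PHP encoding has two parts:
1) At-least-one-hole clauses: 43 (one per pigeon, each with 42 literals).
2) At-most-one-pigeon-per-hole clauses: 42 holes * C(43,2) = 42 * 903 = 37926.
Total clauses = 43 + 37926 = 37969.

37969


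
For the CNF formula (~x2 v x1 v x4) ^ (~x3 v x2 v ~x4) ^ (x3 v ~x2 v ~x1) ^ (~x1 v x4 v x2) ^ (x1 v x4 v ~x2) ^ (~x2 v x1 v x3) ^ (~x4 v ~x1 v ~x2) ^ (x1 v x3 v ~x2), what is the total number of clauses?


Each group enclosed in parentheses joined by ^ is one clause.
Counting the conjuncts: 8 clauses.

8


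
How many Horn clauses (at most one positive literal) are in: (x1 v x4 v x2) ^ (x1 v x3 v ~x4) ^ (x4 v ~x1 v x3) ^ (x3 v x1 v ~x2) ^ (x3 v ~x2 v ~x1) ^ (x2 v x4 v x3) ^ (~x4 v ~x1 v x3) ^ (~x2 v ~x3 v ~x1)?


A Horn clause has at most one positive literal.
Clause 1: 3 positive lit(s) -> not Horn
Clause 2: 2 positive lit(s) -> not Horn
Clause 3: 2 positive lit(s) -> not Horn
Clause 4: 2 positive lit(s) -> not Horn
Clause 5: 1 positive lit(s) -> Horn
Clause 6: 3 positive lit(s) -> not Horn
Clause 7: 1 positive lit(s) -> Horn
Clause 8: 0 positive lit(s) -> Horn
Total Horn clauses = 3.

3


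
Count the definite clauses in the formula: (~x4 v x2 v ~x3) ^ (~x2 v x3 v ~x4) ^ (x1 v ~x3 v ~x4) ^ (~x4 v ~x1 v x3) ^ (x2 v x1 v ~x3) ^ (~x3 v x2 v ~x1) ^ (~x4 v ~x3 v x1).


A definite clause has exactly one positive literal.
Clause 1: 1 positive -> definite
Clause 2: 1 positive -> definite
Clause 3: 1 positive -> definite
Clause 4: 1 positive -> definite
Clause 5: 2 positive -> not definite
Clause 6: 1 positive -> definite
Clause 7: 1 positive -> definite
Definite clause count = 6.

6


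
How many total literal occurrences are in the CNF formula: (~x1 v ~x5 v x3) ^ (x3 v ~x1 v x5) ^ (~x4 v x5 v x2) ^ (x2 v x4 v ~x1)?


Clause lengths: 3, 3, 3, 3.
Sum = 3 + 3 + 3 + 3 = 12.

12


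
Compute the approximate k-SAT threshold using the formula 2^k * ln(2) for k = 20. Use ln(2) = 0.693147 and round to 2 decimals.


Using the asymptotic formula: threshold ~ 2^k * ln(2).
2^20 = 1048576.
1048576 * 0.693147 = 726817.31.

726817.31


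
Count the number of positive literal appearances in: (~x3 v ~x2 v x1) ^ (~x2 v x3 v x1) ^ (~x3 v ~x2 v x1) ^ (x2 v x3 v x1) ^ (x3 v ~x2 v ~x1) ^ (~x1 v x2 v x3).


Scan each clause for unnegated literals.
Clause 1: 1 positive; Clause 2: 2 positive; Clause 3: 1 positive; Clause 4: 3 positive; Clause 5: 1 positive; Clause 6: 2 positive.
Total positive literal occurrences = 10.

10


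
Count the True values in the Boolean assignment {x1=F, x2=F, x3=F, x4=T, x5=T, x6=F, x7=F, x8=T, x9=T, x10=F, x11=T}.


The weight is the number of variables assigned True.
True variables: x4, x5, x8, x9, x11.
Weight = 5.

5


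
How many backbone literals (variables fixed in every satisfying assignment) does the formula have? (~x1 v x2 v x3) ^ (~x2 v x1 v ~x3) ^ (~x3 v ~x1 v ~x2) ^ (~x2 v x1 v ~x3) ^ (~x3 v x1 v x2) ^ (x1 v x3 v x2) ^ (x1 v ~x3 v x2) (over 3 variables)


Find all satisfying assignments: 3 model(s).
Check which variables have the same value in every model.
No variable is fixed across all models.
Backbone size = 0.

0


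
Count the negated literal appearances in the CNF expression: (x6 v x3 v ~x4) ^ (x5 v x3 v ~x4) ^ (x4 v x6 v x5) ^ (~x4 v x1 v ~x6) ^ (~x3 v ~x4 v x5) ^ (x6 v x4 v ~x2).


Scan each clause for negated literals.
Clause 1: 1 negative; Clause 2: 1 negative; Clause 3: 0 negative; Clause 4: 2 negative; Clause 5: 2 negative; Clause 6: 1 negative.
Total negative literal occurrences = 7.

7


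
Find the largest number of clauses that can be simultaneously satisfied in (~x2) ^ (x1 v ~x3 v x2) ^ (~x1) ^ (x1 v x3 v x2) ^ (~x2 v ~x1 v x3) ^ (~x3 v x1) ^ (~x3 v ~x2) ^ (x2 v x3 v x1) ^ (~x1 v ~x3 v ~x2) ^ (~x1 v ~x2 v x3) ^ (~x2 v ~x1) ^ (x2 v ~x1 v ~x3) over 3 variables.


Enumerate all 8 truth assignments.
For each, count how many of the 12 clauses are satisfied.
The formula is not fully satisfiable, so the maximum is below 12.
Maximum simultaneously satisfiable clauses = 11.

11


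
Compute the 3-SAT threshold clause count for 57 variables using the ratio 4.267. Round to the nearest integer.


The 3-SAT phase transition occurs at approximately 4.267 clauses per variable.
m = 4.267 * 57 = 243.219.
Rounded to nearest integer: 243.

243


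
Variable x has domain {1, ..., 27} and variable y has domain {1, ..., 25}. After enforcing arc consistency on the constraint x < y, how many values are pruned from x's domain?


For the constraint x < y, x needs a supporting value in y's domain.
x can be at most 24 (one less than y's maximum).
Valid x values from domain: 24 out of 27.
Pruned = 27 - 24 = 3.

3


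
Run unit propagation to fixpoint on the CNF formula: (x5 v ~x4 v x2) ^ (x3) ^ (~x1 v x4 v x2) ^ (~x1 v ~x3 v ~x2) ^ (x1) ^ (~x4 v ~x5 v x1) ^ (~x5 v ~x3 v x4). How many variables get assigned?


Unit propagation repeatedly assigns the literal in any unit clause, then simplifies.
Assignments in order: x3 = T, x1 = T, x2 = F, x4 = T, x5 = T.
No further unit clauses remain.
Total variables assigned = 5.

5


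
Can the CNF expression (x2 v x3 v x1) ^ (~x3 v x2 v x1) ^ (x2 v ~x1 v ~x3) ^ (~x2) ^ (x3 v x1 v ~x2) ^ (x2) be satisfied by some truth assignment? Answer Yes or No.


Check all 8 possible truth assignments.
Number of satisfying assignments found: 0.
The formula is unsatisfiable.

No


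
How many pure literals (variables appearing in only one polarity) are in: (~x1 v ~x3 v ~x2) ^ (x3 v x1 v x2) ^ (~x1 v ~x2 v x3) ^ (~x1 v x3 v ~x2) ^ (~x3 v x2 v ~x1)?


A pure literal appears in only one polarity across all clauses.
No pure literals found.
Count = 0.

0


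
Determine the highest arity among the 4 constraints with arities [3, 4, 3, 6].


The arities are: 3, 4, 3, 6.
Scan for the maximum value.
Maximum arity = 6.

6


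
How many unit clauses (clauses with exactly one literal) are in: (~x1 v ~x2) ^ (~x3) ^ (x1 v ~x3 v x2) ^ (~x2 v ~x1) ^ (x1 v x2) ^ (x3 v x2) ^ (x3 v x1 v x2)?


A unit clause contains exactly one literal.
Unit clauses found: (~x3).
Count = 1.

1


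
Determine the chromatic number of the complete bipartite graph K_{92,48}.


K_{92,48} is bipartite by definition: the two parts are independent sets, with every edge crossing between them.
Color all vertices in one part with color 1 and all vertices in the other part with color 2.
Since the graph has at least one edge, one color does not suffice.
Chromatic number = 2.

2


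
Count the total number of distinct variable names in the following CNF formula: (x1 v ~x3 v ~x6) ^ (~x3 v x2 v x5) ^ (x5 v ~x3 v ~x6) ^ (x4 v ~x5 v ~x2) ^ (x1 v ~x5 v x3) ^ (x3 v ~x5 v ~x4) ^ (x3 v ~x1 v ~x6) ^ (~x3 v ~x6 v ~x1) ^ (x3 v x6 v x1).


Identify each distinct variable in the formula.
Variables found: x1, x2, x3, x4, x5, x6.
Total distinct variables = 6.

6


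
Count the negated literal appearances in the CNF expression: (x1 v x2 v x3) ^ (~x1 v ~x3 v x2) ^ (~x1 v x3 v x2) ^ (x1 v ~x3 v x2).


Scan each clause for negated literals.
Clause 1: 0 negative; Clause 2: 2 negative; Clause 3: 1 negative; Clause 4: 1 negative.
Total negative literal occurrences = 4.

4


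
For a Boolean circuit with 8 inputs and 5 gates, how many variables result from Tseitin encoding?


The Tseitin transformation introduces one auxiliary variable per gate.
Total variables = inputs + gates = 8 + 5 = 13.

13


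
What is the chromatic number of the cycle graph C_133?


An odd cycle cannot be 2-colored: alternating two colors around the cycle returns to the start with a conflict.
Since 133 is odd, three colors are required (and three suffice).
Chromatic number = 3.

3


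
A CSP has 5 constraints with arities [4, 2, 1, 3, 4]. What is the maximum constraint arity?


The arities are: 4, 2, 1, 3, 4.
Scan for the maximum value.
Maximum arity = 4.

4


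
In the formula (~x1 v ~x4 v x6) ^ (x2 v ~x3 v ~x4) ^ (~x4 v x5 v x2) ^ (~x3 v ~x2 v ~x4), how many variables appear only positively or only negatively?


A pure literal appears in only one polarity across all clauses.
Pure literals: x1 (negative only), x3 (negative only), x4 (negative only), x5 (positive only), x6 (positive only).
Count = 5.

5


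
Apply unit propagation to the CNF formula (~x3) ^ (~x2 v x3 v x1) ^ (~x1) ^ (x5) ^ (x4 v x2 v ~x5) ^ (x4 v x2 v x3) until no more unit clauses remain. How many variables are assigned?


Unit propagation repeatedly assigns the literal in any unit clause, then simplifies.
Assignments in order: x3 = F, x1 = F, x2 = F, x5 = T, x4 = T.
No further unit clauses remain.
Total variables assigned = 5.

5


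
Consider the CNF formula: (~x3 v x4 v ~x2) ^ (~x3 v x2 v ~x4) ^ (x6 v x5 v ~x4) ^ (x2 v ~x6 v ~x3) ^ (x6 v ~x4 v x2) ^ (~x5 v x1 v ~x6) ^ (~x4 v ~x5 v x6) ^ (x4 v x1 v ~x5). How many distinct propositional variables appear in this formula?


Identify each distinct variable in the formula.
Variables found: x1, x2, x3, x4, x5, x6.
Total distinct variables = 6.

6


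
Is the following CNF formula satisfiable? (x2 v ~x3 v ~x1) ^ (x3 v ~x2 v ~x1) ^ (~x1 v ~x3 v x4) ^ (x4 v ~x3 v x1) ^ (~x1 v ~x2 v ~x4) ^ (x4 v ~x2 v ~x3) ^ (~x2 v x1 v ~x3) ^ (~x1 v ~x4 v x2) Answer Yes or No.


Check all 16 possible truth assignments.
Number of satisfying assignments found: 6.
The formula is satisfiable.

Yes


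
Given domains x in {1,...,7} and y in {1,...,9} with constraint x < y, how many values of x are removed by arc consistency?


For the constraint x < y, x needs a supporting value in y's domain.
x can be at most 8 (one less than y's maximum).
Valid x values from domain: 7 out of 7.
Pruned = 7 - 7 = 0.

0


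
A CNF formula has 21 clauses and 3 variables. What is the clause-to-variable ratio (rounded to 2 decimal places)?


Clause-to-variable ratio = clauses / variables.
21 / 3 = 7.0.

7.0


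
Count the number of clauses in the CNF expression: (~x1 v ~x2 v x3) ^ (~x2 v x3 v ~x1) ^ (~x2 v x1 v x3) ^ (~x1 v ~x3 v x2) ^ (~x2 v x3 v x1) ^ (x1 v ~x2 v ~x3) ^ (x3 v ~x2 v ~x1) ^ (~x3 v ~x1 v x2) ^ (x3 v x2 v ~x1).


Each group enclosed in parentheses joined by ^ is one clause.
Counting the conjuncts: 9 clauses.

9


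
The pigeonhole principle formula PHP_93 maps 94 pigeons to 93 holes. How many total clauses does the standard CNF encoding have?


The PHP encoding has two parts:
1) At-least-one-hole clauses: 94 (one per pigeon, each with 93 literals).
2) At-most-one-pigeon-per-hole clauses: 93 holes * C(94,2) = 93 * 4371 = 406503.
Total clauses = 94 + 406503 = 406597.

406597


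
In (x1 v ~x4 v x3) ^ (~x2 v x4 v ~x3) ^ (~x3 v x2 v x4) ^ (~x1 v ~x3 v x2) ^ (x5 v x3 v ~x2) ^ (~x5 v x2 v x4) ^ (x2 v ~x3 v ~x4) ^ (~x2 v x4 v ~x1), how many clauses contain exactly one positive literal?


A definite clause has exactly one positive literal.
Clause 1: 2 positive -> not definite
Clause 2: 1 positive -> definite
Clause 3: 2 positive -> not definite
Clause 4: 1 positive -> definite
Clause 5: 2 positive -> not definite
Clause 6: 2 positive -> not definite
Clause 7: 1 positive -> definite
Clause 8: 1 positive -> definite
Definite clause count = 4.

4


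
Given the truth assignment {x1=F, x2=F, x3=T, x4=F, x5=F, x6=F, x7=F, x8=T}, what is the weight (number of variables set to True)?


The weight is the number of variables assigned True.
True variables: x3, x8.
Weight = 2.

2


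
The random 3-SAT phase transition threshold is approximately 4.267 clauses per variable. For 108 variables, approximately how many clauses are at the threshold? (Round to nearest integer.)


The 3-SAT phase transition occurs at approximately 4.267 clauses per variable.
m = 4.267 * 108 = 460.836.
Rounded to nearest integer: 461.

461


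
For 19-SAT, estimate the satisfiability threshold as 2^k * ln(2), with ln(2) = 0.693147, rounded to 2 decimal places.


Using the asymptotic formula: threshold ~ 2^k * ln(2).
2^19 = 524288.
524288 * 0.693147 = 363408.65.

363408.65


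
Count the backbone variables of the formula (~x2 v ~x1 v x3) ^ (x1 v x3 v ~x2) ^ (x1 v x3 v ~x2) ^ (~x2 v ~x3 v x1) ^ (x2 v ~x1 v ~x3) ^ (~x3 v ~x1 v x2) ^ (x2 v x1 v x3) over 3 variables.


Find all satisfying assignments: 3 model(s).
Check which variables have the same value in every model.
No variable is fixed across all models.
Backbone size = 0.

0


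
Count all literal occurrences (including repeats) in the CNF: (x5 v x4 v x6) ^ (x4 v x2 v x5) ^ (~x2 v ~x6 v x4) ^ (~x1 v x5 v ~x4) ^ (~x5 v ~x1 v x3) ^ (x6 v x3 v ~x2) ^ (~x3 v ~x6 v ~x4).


Clause lengths: 3, 3, 3, 3, 3, 3, 3.
Sum = 3 + 3 + 3 + 3 + 3 + 3 + 3 = 21.

21


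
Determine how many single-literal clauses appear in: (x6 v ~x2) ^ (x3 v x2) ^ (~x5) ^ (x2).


A unit clause contains exactly one literal.
Unit clauses found: (~x5), (x2).
Count = 2.

2


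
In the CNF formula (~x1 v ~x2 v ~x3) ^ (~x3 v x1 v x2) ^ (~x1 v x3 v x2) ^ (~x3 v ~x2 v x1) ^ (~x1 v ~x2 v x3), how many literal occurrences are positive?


Scan each clause for unnegated literals.
Clause 1: 0 positive; Clause 2: 2 positive; Clause 3: 2 positive; Clause 4: 1 positive; Clause 5: 1 positive.
Total positive literal occurrences = 6.

6


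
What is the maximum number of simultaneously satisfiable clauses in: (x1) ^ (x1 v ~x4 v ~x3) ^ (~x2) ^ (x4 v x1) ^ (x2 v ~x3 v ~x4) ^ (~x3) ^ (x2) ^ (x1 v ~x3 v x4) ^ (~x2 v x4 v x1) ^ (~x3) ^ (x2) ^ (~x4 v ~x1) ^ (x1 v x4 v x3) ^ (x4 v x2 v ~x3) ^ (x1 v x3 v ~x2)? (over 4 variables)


Enumerate all 16 truth assignments.
For each, count how many of the 15 clauses are satisfied.
The formula is not fully satisfiable, so the maximum is below 15.
Maximum simultaneously satisfiable clauses = 14.

14


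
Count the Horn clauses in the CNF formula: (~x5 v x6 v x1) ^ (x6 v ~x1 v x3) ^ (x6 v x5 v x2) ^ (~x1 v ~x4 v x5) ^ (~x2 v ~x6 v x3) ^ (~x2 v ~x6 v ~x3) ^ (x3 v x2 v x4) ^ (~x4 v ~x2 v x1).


A Horn clause has at most one positive literal.
Clause 1: 2 positive lit(s) -> not Horn
Clause 2: 2 positive lit(s) -> not Horn
Clause 3: 3 positive lit(s) -> not Horn
Clause 4: 1 positive lit(s) -> Horn
Clause 5: 1 positive lit(s) -> Horn
Clause 6: 0 positive lit(s) -> Horn
Clause 7: 3 positive lit(s) -> not Horn
Clause 8: 1 positive lit(s) -> Horn
Total Horn clauses = 4.

4


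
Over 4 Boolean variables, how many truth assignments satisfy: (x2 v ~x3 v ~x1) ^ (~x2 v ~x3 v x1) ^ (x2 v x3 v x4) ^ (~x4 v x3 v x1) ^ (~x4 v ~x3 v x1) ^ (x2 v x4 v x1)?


Enumerate all 16 truth assignments over 4 variables.
Test each against every clause.
Satisfying assignments found: 6.

6


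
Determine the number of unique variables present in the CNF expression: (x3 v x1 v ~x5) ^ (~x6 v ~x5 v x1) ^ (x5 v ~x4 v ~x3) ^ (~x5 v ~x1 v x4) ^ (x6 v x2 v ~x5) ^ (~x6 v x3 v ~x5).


Identify each distinct variable in the formula.
Variables found: x1, x2, x3, x4, x5, x6.
Total distinct variables = 6.

6


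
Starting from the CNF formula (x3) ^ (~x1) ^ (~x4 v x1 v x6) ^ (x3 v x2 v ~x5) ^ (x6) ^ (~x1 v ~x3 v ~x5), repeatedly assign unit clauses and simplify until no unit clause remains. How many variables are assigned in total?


Unit propagation repeatedly assigns the literal in any unit clause, then simplifies.
Assignments in order: x3 = T, x1 = F, x6 = T.
No further unit clauses remain.
Total variables assigned = 3.

3


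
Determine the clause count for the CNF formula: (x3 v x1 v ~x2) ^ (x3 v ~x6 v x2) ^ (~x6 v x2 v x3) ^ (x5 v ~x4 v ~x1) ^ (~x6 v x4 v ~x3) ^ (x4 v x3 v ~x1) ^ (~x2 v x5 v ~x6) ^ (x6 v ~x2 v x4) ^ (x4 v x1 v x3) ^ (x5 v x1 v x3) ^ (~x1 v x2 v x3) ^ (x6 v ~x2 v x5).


Each group enclosed in parentheses joined by ^ is one clause.
Counting the conjuncts: 12 clauses.

12


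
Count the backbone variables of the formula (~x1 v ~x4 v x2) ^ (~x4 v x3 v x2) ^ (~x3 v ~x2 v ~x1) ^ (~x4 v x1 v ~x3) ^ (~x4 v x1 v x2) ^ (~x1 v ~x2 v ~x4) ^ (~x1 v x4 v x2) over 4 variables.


Find all satisfying assignments: 6 model(s).
Check which variables have the same value in every model.
No variable is fixed across all models.
Backbone size = 0.

0


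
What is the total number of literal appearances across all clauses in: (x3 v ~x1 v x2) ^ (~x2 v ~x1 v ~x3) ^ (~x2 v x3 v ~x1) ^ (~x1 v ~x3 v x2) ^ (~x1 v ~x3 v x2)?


Clause lengths: 3, 3, 3, 3, 3.
Sum = 3 + 3 + 3 + 3 + 3 = 15.

15


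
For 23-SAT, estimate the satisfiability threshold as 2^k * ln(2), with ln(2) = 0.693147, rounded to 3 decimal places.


Using the asymptotic formula: threshold ~ 2^k * ln(2).
2^23 = 8388608.
8388608 * 0.693147 = 5814538.469.

5814538.469


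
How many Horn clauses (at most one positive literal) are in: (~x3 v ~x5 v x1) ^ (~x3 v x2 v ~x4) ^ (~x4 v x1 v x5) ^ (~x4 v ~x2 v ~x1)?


A Horn clause has at most one positive literal.
Clause 1: 1 positive lit(s) -> Horn
Clause 2: 1 positive lit(s) -> Horn
Clause 3: 2 positive lit(s) -> not Horn
Clause 4: 0 positive lit(s) -> Horn
Total Horn clauses = 3.

3


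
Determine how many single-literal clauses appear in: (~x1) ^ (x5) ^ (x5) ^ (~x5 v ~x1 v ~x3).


A unit clause contains exactly one literal.
Unit clauses found: (~x1), (x5), (x5).
Count = 3.

3


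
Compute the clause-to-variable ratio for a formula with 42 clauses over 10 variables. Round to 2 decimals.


Clause-to-variable ratio = clauses / variables.
42 / 10 = 4.2.

4.2


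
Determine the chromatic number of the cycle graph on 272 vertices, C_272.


A cycle on an even number of vertices is bipartite: alternate two colors around the cycle.
Since 272 is even, two colors suffice, and at least two are needed because the graph has edges.
Chromatic number = 2.

2


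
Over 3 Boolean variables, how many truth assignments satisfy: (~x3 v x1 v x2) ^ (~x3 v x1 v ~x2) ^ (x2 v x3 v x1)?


Enumerate all 8 truth assignments over 3 variables.
Test each against every clause.
Satisfying assignments found: 5.

5


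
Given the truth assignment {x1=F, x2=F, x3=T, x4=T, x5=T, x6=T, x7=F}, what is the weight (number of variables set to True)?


The weight is the number of variables assigned True.
True variables: x3, x4, x5, x6.
Weight = 4.

4


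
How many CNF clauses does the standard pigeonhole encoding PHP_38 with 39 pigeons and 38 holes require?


The PHP encoding has two parts:
1) At-least-one-hole clauses: 39 (one per pigeon, each with 38 literals).
2) At-most-one-pigeon-per-hole clauses: 38 holes * C(39,2) = 38 * 741 = 28158.
Total clauses = 39 + 28158 = 28197.

28197


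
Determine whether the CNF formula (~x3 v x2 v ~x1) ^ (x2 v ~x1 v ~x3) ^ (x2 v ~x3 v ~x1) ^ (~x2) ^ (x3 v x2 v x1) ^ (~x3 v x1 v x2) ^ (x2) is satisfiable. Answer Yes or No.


Check all 8 possible truth assignments.
Number of satisfying assignments found: 0.
The formula is unsatisfiable.

No


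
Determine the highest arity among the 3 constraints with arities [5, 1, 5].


The arities are: 5, 1, 5.
Scan for the maximum value.
Maximum arity = 5.

5


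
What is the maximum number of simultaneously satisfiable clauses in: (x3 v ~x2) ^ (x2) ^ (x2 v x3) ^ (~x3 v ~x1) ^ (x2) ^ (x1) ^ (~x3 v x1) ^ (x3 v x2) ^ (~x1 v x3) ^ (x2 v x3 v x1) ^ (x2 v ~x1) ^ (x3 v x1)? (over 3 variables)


Enumerate all 8 truth assignments.
For each, count how many of the 12 clauses are satisfied.
The formula is not fully satisfiable, so the maximum is below 12.
Maximum simultaneously satisfiable clauses = 11.

11


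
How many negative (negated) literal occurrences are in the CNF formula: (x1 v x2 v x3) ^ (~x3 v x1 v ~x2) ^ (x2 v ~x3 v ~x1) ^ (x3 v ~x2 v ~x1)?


Scan each clause for negated literals.
Clause 1: 0 negative; Clause 2: 2 negative; Clause 3: 2 negative; Clause 4: 2 negative.
Total negative literal occurrences = 6.

6


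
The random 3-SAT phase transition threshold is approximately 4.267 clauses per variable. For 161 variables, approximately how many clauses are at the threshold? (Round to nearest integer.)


The 3-SAT phase transition occurs at approximately 4.267 clauses per variable.
m = 4.267 * 161 = 686.987.
Rounded to nearest integer: 687.

687


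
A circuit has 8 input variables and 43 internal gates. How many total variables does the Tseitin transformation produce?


The Tseitin transformation introduces one auxiliary variable per gate.
Total variables = inputs + gates = 8 + 43 = 51.

51


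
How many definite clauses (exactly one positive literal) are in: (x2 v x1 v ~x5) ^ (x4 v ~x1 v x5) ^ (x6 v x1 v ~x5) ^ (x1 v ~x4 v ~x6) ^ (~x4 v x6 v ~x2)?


A definite clause has exactly one positive literal.
Clause 1: 2 positive -> not definite
Clause 2: 2 positive -> not definite
Clause 3: 2 positive -> not definite
Clause 4: 1 positive -> definite
Clause 5: 1 positive -> definite
Definite clause count = 2.

2


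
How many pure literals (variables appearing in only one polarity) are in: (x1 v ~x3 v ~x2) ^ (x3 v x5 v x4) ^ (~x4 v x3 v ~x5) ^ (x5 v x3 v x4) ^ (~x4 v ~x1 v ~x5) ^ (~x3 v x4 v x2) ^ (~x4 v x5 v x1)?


A pure literal appears in only one polarity across all clauses.
No pure literals found.
Count = 0.

0


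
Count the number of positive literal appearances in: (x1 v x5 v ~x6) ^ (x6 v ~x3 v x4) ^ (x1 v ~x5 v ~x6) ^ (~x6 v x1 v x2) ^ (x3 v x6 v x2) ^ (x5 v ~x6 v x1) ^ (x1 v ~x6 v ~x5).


Scan each clause for unnegated literals.
Clause 1: 2 positive; Clause 2: 2 positive; Clause 3: 1 positive; Clause 4: 2 positive; Clause 5: 3 positive; Clause 6: 2 positive; Clause 7: 1 positive.
Total positive literal occurrences = 13.

13


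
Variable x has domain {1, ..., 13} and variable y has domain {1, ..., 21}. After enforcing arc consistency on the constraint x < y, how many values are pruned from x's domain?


For the constraint x < y, x needs a supporting value in y's domain.
x can be at most 20 (one less than y's maximum).
Valid x values from domain: 13 out of 13.
Pruned = 13 - 13 = 0.

0


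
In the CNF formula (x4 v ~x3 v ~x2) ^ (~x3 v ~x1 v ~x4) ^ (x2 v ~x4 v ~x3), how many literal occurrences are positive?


Scan each clause for unnegated literals.
Clause 1: 1 positive; Clause 2: 0 positive; Clause 3: 1 positive.
Total positive literal occurrences = 2.

2


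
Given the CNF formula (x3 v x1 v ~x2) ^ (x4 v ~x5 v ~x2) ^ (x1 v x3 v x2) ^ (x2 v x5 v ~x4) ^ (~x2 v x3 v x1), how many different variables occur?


Identify each distinct variable in the formula.
Variables found: x1, x2, x3, x4, x5.
Total distinct variables = 5.

5


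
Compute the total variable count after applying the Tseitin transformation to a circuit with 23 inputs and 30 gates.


The Tseitin transformation introduces one auxiliary variable per gate.
Total variables = inputs + gates = 23 + 30 = 53.

53


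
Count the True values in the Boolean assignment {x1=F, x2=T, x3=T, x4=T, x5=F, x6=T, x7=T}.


The weight is the number of variables assigned True.
True variables: x2, x3, x4, x6, x7.
Weight = 5.

5


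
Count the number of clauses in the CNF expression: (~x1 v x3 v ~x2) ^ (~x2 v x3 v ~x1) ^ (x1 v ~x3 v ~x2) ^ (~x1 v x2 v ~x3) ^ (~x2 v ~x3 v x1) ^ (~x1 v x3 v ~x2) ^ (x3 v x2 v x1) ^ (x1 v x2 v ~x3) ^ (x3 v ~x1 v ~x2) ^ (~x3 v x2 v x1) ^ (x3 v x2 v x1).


Each group enclosed in parentheses joined by ^ is one clause.
Counting the conjuncts: 11 clauses.

11


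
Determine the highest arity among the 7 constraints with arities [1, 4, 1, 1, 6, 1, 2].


The arities are: 1, 4, 1, 1, 6, 1, 2.
Scan for the maximum value.
Maximum arity = 6.

6


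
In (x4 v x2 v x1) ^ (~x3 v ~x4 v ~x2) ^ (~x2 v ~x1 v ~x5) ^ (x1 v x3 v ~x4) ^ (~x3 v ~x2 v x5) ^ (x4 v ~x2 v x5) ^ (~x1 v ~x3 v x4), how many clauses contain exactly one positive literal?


A definite clause has exactly one positive literal.
Clause 1: 3 positive -> not definite
Clause 2: 0 positive -> not definite
Clause 3: 0 positive -> not definite
Clause 4: 2 positive -> not definite
Clause 5: 1 positive -> definite
Clause 6: 2 positive -> not definite
Clause 7: 1 positive -> definite
Definite clause count = 2.

2


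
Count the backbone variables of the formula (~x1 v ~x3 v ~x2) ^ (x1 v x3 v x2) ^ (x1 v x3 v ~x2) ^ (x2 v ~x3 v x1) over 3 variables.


Find all satisfying assignments: 4 model(s).
Check which variables have the same value in every model.
No variable is fixed across all models.
Backbone size = 0.

0


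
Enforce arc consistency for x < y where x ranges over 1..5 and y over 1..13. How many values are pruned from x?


For the constraint x < y, x needs a supporting value in y's domain.
x can be at most 12 (one less than y's maximum).
Valid x values from domain: 5 out of 5.
Pruned = 5 - 5 = 0.

0


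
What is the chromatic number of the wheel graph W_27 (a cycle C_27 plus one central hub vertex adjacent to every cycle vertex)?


W_27 consists of the cycle C_27 together with a hub vertex adjacent to every cycle vertex.
The cycle C_27 needs 3 colors (odd cycle -> 3).
The hub is adjacent to every cycle vertex, so it must receive a new color distinct from all of them.
Chromatic number = 3 + 1 = 4.

4


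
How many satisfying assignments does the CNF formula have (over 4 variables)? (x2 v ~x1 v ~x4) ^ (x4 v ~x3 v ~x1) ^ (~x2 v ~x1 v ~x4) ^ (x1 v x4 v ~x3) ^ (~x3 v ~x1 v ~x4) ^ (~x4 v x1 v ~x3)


Enumerate all 16 truth assignments over 4 variables.
Test each against every clause.
Satisfying assignments found: 6.

6


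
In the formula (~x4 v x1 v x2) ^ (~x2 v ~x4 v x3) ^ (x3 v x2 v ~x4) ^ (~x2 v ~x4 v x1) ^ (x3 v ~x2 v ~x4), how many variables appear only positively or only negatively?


A pure literal appears in only one polarity across all clauses.
Pure literals: x1 (positive only), x3 (positive only), x4 (negative only).
Count = 3.

3


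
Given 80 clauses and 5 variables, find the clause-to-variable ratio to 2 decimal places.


Clause-to-variable ratio = clauses / variables.
80 / 5 = 16.0.

16.0


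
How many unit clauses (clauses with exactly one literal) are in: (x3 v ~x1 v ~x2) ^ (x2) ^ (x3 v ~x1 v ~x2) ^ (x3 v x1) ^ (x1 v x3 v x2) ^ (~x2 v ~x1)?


A unit clause contains exactly one literal.
Unit clauses found: (x2).
Count = 1.

1


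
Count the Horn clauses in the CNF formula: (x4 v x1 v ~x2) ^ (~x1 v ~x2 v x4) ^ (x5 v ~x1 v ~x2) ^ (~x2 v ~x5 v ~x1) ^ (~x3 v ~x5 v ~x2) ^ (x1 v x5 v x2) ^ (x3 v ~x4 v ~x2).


A Horn clause has at most one positive literal.
Clause 1: 2 positive lit(s) -> not Horn
Clause 2: 1 positive lit(s) -> Horn
Clause 3: 1 positive lit(s) -> Horn
Clause 4: 0 positive lit(s) -> Horn
Clause 5: 0 positive lit(s) -> Horn
Clause 6: 3 positive lit(s) -> not Horn
Clause 7: 1 positive lit(s) -> Horn
Total Horn clauses = 5.

5


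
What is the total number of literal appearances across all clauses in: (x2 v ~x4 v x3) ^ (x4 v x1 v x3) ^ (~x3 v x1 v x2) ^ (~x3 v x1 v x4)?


Clause lengths: 3, 3, 3, 3.
Sum = 3 + 3 + 3 + 3 = 12.

12


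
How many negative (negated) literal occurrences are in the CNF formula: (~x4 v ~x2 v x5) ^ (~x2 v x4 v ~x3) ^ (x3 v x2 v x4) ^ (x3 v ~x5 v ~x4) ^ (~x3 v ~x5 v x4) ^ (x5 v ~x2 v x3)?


Scan each clause for negated literals.
Clause 1: 2 negative; Clause 2: 2 negative; Clause 3: 0 negative; Clause 4: 2 negative; Clause 5: 2 negative; Clause 6: 1 negative.
Total negative literal occurrences = 9.

9


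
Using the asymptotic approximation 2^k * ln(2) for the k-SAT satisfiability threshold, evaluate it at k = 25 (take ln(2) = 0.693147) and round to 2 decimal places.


Using the asymptotic formula: threshold ~ 2^k * ln(2).
2^25 = 33554432.
33554432 * 0.693147 = 23258153.88.

23258153.88


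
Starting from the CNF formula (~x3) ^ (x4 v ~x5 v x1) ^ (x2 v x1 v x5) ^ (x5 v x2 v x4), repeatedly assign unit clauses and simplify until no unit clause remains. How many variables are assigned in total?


Unit propagation repeatedly assigns the literal in any unit clause, then simplifies.
Assignments in order: x3 = F.
No further unit clauses remain.
Total variables assigned = 1.

1


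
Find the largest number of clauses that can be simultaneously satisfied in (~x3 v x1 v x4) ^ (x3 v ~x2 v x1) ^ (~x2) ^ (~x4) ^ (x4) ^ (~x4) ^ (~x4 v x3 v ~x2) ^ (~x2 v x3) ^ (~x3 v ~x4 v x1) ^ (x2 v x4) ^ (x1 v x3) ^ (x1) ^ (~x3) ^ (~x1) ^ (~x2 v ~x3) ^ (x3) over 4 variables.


Enumerate all 16 truth assignments.
For each, count how many of the 16 clauses are satisfied.
The formula is not fully satisfiable, so the maximum is below 16.
Maximum simultaneously satisfiable clauses = 12.

12
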